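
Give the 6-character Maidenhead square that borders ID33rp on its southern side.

Latitude subsquare p = 15; −1 → 14 = o.
The longitude characters are unchanged.

ID33ro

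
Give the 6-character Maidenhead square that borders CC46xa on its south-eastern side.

CC55ax

Longitude subsquare x = 23; +1 → 24, wraps to 0 = a, carry into square.
Longitude square 4; +1 → 5.
Latitude subsquare a = 0; −1 → -1, wraps to 23 = x, carry into square.
Latitude square 6; −1 → 5.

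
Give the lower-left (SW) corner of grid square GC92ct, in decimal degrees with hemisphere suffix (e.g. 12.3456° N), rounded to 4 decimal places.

Field G=6, C=2: +6·20° lon, +2·10° lat → SW at lon -60°, lat -70°.
Square 9, 2: +9·2° lon, +2·1° lat → SW at lon -42°, lat -68°.
Subsquare c=2, t=19: +2·0.0833333° lon, +19·0.0416667° lat → SW at lon -41.8333°, lat -67.2083°.
latitude 67.2083° S, longitude 41.8333° W.

67.2083° S, 41.8333° W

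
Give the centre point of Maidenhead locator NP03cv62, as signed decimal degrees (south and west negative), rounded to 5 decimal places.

63.88542, 80.22083

Field N=13, P=15: +13·20° lon, +15·10° lat → SW at lon 80°, lat 60°.
Square 0, 3: +0·2° lon, +3·1° lat → SW at lon 80°, lat 63°.
Subsquare c=2, v=21: +2·0.0833333° lon, +21·0.0416667° lat → SW at lon 80.1667°, lat 63.875°.
Extended square 6, 2: +6·0.00833333° lon, +2·0.00416667° lat → SW at lon 80.2167°, lat 63.8833°.
Cell spans 0.00833333° lon × 0.00416667° lat. Centre is SW corner plus half of each.
latitude 63.88542, longitude 80.22083.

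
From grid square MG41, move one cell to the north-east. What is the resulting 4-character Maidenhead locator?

Longitude square 4; +1 → 5.
Latitude square 1; +1 → 2.

MG52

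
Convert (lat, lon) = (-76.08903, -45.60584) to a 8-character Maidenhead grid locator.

GB73ev78

Shift to the Maidenhead origin (180°W, 90°S): lon 134.39416, lat 13.91097.
Field (20°×10°, letters A–R): 134.39416/20 → 6 → G, 13.91097/10 → 1 → B; chars GB.
Square (2°×1°, digits 0–9): 14.39416/2 → 7, 3.91097/1 → 3; chars 73.
Subsquare (5′×2.5′, letters a–x): 0.39416/0.0833333 → 4 → e, 0.91097/0.0416667 → 21 → v; chars ev.
Extended square (30″×15″, digits 0–9): 0.06083/0.00833333 → 7, 0.03597/0.00416667 → 8; chars 78.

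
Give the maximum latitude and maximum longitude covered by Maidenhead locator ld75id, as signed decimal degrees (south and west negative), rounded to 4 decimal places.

Field L=11, D=3: +11·20° lon, +3·10° lat → SW at lon 40°, lat -60°.
Square 7, 5: +7·2° lon, +5·1° lat → SW at lon 54°, lat -55°.
Subsquare i=8, d=3: +8·0.0833333° lon, +3·0.0416667° lat → SW at lon 54.6667°, lat -54.875°.
Cell spans 0.0833333° lon × 0.0416667° lat. NE corner is SW corner plus one full cell.
latitude -54.8333, longitude 54.7500.

-54.8333, 54.7500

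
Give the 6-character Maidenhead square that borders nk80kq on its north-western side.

NK80jr

Longitude subsquare k = 10; −1 → 9 = j.
Latitude subsquare q = 16; +1 → 17 = r.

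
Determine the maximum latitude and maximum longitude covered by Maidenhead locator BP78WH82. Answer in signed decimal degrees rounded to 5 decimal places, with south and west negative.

68.30417, -144.09167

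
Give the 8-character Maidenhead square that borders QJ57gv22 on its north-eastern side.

Longitude extended square 2; +1 → 3.
Latitude extended square 2; +1 → 3.

QJ57gv33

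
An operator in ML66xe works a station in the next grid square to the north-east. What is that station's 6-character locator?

Longitude subsquare x = 23; +1 → 24, wraps to 0 = a, carry into square.
Longitude square 6; +1 → 7.
Latitude subsquare e = 4; +1 → 5 = f.

ML76af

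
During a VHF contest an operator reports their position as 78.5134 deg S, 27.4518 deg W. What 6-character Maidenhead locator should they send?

Add 180° to longitude and 90° to latitude: 152.5482, 11.4866.
Field: 152.5482/20 → 7 → H, 11.4866/10 → 1 → B; chars HB.
Square: 12.5482/2 → 6, 1.4866/1 → 1; chars 61.
Subsquare: 0.5482/0.0833333 → 6 → g, 0.4866/0.0416667 → 11 → l; chars gl.

HB61gl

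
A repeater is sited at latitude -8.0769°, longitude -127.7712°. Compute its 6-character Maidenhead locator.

CI61cw

Shift to the Maidenhead origin (180°W, 90°S): lon 52.2288, lat 81.9231.
Field: lon ⌊52.2288/20⌋ = 2 → C; lat ⌊81.9231/10⌋ = 8 → I.
Square: lon ⌊12.2288/2⌋ = 6; lat ⌊1.9231/1⌋ = 1.
Subsquare: lon ⌊0.2288/0.0833333⌋ = 2 → c; lat ⌊0.9231/0.0416667⌋ = 22 → w.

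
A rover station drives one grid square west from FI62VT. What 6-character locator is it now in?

Longitude subsquare v = 21; −1 → 20 = u.
The latitude characters are unchanged.

FI62ut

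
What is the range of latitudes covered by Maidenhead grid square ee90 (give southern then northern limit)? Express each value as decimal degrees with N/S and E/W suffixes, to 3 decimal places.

50.000° S, 49.000° S

Field E=4, E=4: +4·20° lon, +4·10° lat → SW at lon -100°, lat -50°.
Square 9, 0: +9·2° lon, +0·1° lat → SW at lon -82°, lat -50°.
Cell spans 2° lon × 1° lat.
south 50.000° S, north 49.000° S.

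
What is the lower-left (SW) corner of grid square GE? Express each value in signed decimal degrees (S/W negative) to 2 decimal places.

Field G=6, E=4: +6·20° lon, +4·10° lat → SW at lon -60°, lat -50°.
latitude -50.00, longitude -60.00.

-50.00, -60.00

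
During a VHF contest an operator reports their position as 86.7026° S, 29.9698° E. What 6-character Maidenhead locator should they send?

Offset from 180°W / 90°S: lon 209.9698°, lat 3.2974°.
Field (20°×10°, letters A–R): lon ⌊209.9698/20⌋ = 10 → K; lat ⌊3.2974/10⌋ = 0 → A.
Square (2°×1°, digits 0–9): lon ⌊9.9698/2⌋ = 4; lat ⌊3.2974/1⌋ = 3.
Subsquare (5′×2.5′, letters a–x): lon ⌊1.9698/0.0833333⌋ = 23 → x; lat ⌊0.2974/0.0416667⌋ = 7 → h.

KA43xh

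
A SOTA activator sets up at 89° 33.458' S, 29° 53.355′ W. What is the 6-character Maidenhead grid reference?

HA50bk

Offset from 180°W / 90°S: lon 150.1107°, lat 0.4424°.
Field: 150.1107/20 → 7 → H, 0.4424/10 → 0 → A; chars HA.
Square: 10.1107/2 → 5, 0.4424/1 → 0; chars 50.
Subsquare: 0.1107/0.0833333 → 1 → b, 0.4424/0.0416667 → 10 → k; chars bk.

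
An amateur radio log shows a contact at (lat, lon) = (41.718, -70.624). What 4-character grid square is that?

FN41

Shift to the Maidenhead origin (180°W, 90°S): lon 109.38, lat 131.72.
Field: 109.38/20 → 5 → F, 131.72/10 → 13 → N; chars FN.
Square: 9.38/2 → 4, 1.72/1 → 1; chars 41.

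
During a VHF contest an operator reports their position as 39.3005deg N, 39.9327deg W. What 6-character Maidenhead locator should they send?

HM09ah

Shift to the Maidenhead origin (180°W, 90°S): lon 140.0673, lat 129.3005.
Field (20°×10°, letters A–R): lon ⌊140.0673/20⌋ = 7 → H; lat ⌊129.3005/10⌋ = 12 → M.
Square (2°×1°, digits 0–9): lon ⌊0.0673/2⌋ = 0; lat ⌊9.3005/1⌋ = 9.
Subsquare (5′×2.5′, letters a–x): lon ⌊0.0673/0.0833333⌋ = 0 → a; lat ⌊0.3005/0.0416667⌋ = 7 → h.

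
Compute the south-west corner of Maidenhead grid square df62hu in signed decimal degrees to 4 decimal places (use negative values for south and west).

Field D=3, F=5: +3·20° lon, +5·10° lat → SW at lon -120°, lat -40°.
Square 6, 2: +6·2° lon, +2·1° lat → SW at lon -108°, lat -38°.
Subsquare h=7, u=20: +7·0.0833333° lon, +20·0.0416667° lat → SW at lon -107.417°, lat -37.1667°.
latitude -37.1667, longitude -107.4167.

-37.1667, -107.4167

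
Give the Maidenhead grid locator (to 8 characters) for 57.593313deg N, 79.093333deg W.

FO07ko82

Offset from 180°W / 90°S: lon 100.90667°, lat 147.59331°.
Field: lon ⌊100.90667/20⌋ = 5 → F; lat ⌊147.59331/10⌋ = 14 → O.
Square: lon ⌊0.90667/2⌋ = 0; lat ⌊7.59331/1⌋ = 7.
Subsquare: lon ⌊0.90667/0.0833333⌋ = 10 → k; lat ⌊0.59331/0.0416667⌋ = 14 → o.
Extended square: lon ⌊0.07333/0.00833333⌋ = 8; lat ⌊0.00998/0.00416667⌋ = 2.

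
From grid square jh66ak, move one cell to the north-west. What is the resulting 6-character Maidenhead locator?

JH56xl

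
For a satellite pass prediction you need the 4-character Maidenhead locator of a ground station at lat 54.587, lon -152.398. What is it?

BO34

Add 180° to longitude and 90° to latitude: 27.60, 144.59.
Field: 27.60/20 → 1 → B, 144.59/10 → 14 → O; chars BO.
Square: 7.60/2 → 3, 4.59/1 → 4; chars 34.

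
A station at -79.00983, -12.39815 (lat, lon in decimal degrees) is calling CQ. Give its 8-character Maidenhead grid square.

Add 180° to longitude and 90° to latitude: 167.60185, 10.99017.
Field: lon ⌊167.60185/20⌋ = 8 → I; lat ⌊10.99017/10⌋ = 1 → B.
Square: lon ⌊7.60185/2⌋ = 3; lat ⌊0.99017/1⌋ = 0.
Subsquare: lon ⌊1.60185/0.0833333⌋ = 19 → t; lat ⌊0.99017/0.0416667⌋ = 23 → x.
Extended square: lon ⌊0.01852/0.00833333⌋ = 2; lat ⌊0.03184/0.00416667⌋ = 7.

IB30tx27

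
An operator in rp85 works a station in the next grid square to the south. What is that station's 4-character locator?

Latitude square 5; −1 → 4.
The longitude characters are unchanged.

RP84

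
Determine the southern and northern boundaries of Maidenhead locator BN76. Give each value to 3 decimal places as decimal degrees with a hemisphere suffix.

46.000° N, 47.000° N

Field B=1, N=13: +1·20° lon, +13·10° lat → SW at lon -160°, lat 40°.
Square 7, 6: +7·2° lon, +6·1° lat → SW at lon -146°, lat 46°.
Cell spans 2° lon × 1° lat.
south 46.000° N, north 47.000° N.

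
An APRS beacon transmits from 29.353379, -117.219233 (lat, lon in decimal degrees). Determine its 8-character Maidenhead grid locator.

DL19ji34

Offset from 180°W / 90°S: lon 62.78077°, lat 119.35338°.
Field (20°×10°, letters A–R): 62.78077/20 → 3 → D, 119.35338/10 → 11 → L; chars DL.
Square (2°×1°, digits 0–9): 2.78077/2 → 1, 9.35338/1 → 9; chars 19.
Subsquare (5′×2.5′, letters a–x): 0.78077/0.0833333 → 9 → j, 0.35338/0.0416667 → 8 → i; chars ji.
Extended square (30″×15″, digits 0–9): 0.03077/0.00833333 → 3, 0.02005/0.00416667 → 4; chars 34.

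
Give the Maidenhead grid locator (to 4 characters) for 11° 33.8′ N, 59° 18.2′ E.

Add 180° to longitude and 90° to latitude: 239.30, 101.56.
Field: 239.30/20 → 11 → L, 101.56/10 → 10 → K; chars LK.
Square: 19.30/2 → 9, 1.56/1 → 1; chars 91.

LK91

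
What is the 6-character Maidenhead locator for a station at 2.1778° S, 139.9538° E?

PI97xt

Shift to the Maidenhead origin (180°W, 90°S): lon 319.9538, lat 87.8222.
Field: lon ⌊319.9538/20⌋ = 15 → P; lat ⌊87.8222/10⌋ = 8 → I.
Square: lon ⌊19.9538/2⌋ = 9; lat ⌊7.8222/1⌋ = 7.
Subsquare: lon ⌊1.9538/0.0833333⌋ = 23 → x; lat ⌊0.8222/0.0416667⌋ = 19 → t.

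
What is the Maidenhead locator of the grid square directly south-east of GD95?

Longitude square 9; +1 → 10, wraps to 0, carry into field.
Longitude field G = 6; +1 → 7 = H.
Latitude square 5; −1 → 4.

HD04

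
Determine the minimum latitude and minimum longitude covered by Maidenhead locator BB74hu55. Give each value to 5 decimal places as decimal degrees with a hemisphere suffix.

75.14583° S, 145.37500° W

Field B=1, B=1: +1·20° lon, +1·10° lat → SW at lon -160°, lat -80°.
Square 7, 4: +7·2° lon, +4·1° lat → SW at lon -146°, lat -76°.
Subsquare h=7, u=20: +7·0.0833333° lon, +20·0.0416667° lat → SW at lon -145.417°, lat -75.1667°.
Extended square 5, 5: +5·0.00833333° lon, +5·0.00416667° lat → SW at lon -145.375°, lat -75.1458°.
latitude 75.14583° S, longitude 145.37500° W.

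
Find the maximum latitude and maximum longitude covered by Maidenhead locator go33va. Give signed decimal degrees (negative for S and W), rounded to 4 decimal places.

53.0417, -52.1667

Field G=6, O=14: +6·20° lon, +14·10° lat → SW at lon -60°, lat 50°.
Square 3, 3: +3·2° lon, +3·1° lat → SW at lon -54°, lat 53°.
Subsquare v=21, a=0: +21·0.0833333° lon, +0·0.0416667° lat → SW at lon -52.25°, lat 53°.
Cell spans 0.0833333° lon × 0.0416667° lat. NE corner is SW corner plus one full cell.
latitude 53.0417, longitude -52.1667.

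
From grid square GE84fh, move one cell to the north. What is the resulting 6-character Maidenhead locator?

GE84fi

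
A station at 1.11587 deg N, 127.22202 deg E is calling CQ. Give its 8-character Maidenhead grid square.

PJ31oc67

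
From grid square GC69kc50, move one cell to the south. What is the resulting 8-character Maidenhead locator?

Latitude extended square 0; −1 → -1, wraps to 9, carry into subsquare.
Latitude subsquare c = 2; −1 → 1 = b.
The longitude characters are unchanged.

GC69kb59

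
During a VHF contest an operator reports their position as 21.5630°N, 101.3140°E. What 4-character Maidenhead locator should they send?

Add 180° to longitude and 90° to latitude: 281.31, 111.56.
Field: lon ⌊281.31/20⌋ = 14 → O; lat ⌊111.56/10⌋ = 11 → L.
Square: lon ⌊1.31/2⌋ = 0; lat ⌊1.56/1⌋ = 1.

OL01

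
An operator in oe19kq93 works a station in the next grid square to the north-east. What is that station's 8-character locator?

Longitude extended square 9; +1 → 10, wraps to 0, carry into subsquare.
Longitude subsquare k = 10; +1 → 11 = l.
Latitude extended square 3; +1 → 4.

OE19lq04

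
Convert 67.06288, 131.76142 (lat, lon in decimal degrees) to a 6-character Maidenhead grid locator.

PP57vb

Shift to the Maidenhead origin (180°W, 90°S): lon 311.7614, lat 157.0629.
Field: lon ⌊311.7614/20⌋ = 15 → P; lat ⌊157.0629/10⌋ = 15 → P.
Square: lon ⌊11.7614/2⌋ = 5; lat ⌊7.0629/1⌋ = 7.
Subsquare: lon ⌊1.7614/0.0833333⌋ = 21 → v; lat ⌊0.0629/0.0416667⌋ = 1 → b.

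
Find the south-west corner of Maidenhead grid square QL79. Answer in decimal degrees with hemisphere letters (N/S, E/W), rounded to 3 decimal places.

Field Q=16, L=11: +16·20° lon, +11·10° lat → SW at lon 140°, lat 20°.
Square 7, 9: +7·2° lon, +9·1° lat → SW at lon 154°, lat 29°.
latitude 29.000° N, longitude 154.000° E.

29.000° N, 154.000° E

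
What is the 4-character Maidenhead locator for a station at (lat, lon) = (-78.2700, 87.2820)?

NB31

Offset from 180°W / 90°S: lon 267.28°, lat 11.73°.
Field (20°×10°, letters A–R): 267.28/20 → 13 → N, 11.73/10 → 1 → B; chars NB.
Square (2°×1°, digits 0–9): 7.28/2 → 3, 1.73/1 → 1; chars 31.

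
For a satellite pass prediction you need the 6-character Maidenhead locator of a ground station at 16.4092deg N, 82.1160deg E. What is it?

NK16bj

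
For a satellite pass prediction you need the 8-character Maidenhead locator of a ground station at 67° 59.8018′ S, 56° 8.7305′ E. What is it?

Shift to the Maidenhead origin (180°W, 90°S): lon 236.14551, lat 22.00330.
Field: lon ⌊236.14551/20⌋ = 11 → L; lat ⌊22.00330/10⌋ = 2 → C.
Square: lon ⌊16.14551/2⌋ = 8; lat ⌊2.00330/1⌋ = 2.
Subsquare: lon ⌊0.14551/0.0833333⌋ = 1 → b; lat ⌊0.00330/0.0416667⌋ = 0 → a.
Extended square: lon ⌊0.06218/0.00833333⌋ = 7; lat ⌊0.00330/0.00416667⌋ = 0.

LC82ba70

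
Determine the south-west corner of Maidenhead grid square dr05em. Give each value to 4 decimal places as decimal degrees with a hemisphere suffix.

Field D=3, R=17: +3·20° lon, +17·10° lat → SW at lon -120°, lat 80°.
Square 0, 5: +0·2° lon, +5·1° lat → SW at lon -120°, lat 85°.
Subsquare e=4, m=12: +4·0.0833333° lon, +12·0.0416667° lat → SW at lon -119.667°, lat 85.5°.
latitude 85.5000° N, longitude 119.6667° W.

85.5000° N, 119.6667° W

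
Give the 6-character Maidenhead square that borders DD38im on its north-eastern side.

DD38jn

Longitude subsquare i = 8; +1 → 9 = j.
Latitude subsquare m = 12; +1 → 13 = n.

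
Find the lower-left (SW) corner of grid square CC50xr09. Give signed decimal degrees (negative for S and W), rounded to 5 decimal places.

-69.25417, -128.08333

Field C=2, C=2: +2·20° lon, +2·10° lat → SW at lon -140°, lat -70°.
Square 5, 0: +5·2° lon, +0·1° lat → SW at lon -130°, lat -70°.
Subsquare x=23, r=17: +23·0.0833333° lon, +17·0.0416667° lat → SW at lon -128.083°, lat -69.2917°.
Extended square 0, 9: +0·0.00833333° lon, +9·0.00416667° lat → SW at lon -128.083°, lat -69.2542°.
latitude -69.25417, longitude -128.08333.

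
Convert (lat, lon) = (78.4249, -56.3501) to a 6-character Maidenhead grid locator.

GQ18tk

Add 180° to longitude and 90° to latitude: 123.6499, 168.4249.
Field: 123.6499/20 → 6 → G, 168.4249/10 → 16 → Q; chars GQ.
Square: 3.6499/2 → 1, 8.4249/1 → 8; chars 18.
Subsquare: 1.6499/0.0833333 → 19 → t, 0.4249/0.0416667 → 10 → k; chars tk.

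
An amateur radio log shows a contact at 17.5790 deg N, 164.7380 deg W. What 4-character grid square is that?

AK77

Offset from 180°W / 90°S: lon 15.26°, lat 107.58°.
Field: 15.26/20 → 0 → A, 107.58/10 → 10 → K; chars AK.
Square: 15.26/2 → 7, 7.58/1 → 7; chars 77.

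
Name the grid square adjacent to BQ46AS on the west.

Longitude subsquare a = 0; −1 → -1, wraps to 23 = x, carry into square.
Longitude square 4; −1 → 3.
The latitude characters are unchanged.

BQ36xs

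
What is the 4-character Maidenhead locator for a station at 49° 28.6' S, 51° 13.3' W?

Shift to the Maidenhead origin (180°W, 90°S): lon 128.78, lat 40.52.
Field: lon ⌊128.78/20⌋ = 6 → G; lat ⌊40.52/10⌋ = 4 → E.
Square: lon ⌊8.78/2⌋ = 4; lat ⌊0.52/1⌋ = 0.

GE40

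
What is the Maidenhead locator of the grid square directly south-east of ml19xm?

ML29al

Longitude subsquare x = 23; +1 → 24, wraps to 0 = a, carry into square.
Longitude square 1; +1 → 2.
Latitude subsquare m = 12; −1 → 11 = l.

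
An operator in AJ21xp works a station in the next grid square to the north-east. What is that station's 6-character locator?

Longitude subsquare x = 23; +1 → 24, wraps to 0 = a, carry into square.
Longitude square 2; +1 → 3.
Latitude subsquare p = 15; +1 → 16 = q.

AJ31aq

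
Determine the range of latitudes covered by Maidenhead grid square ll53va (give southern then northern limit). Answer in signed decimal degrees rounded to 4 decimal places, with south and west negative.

23.0000, 23.0417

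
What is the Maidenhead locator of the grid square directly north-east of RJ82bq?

RJ82cr

Longitude subsquare b = 1; +1 → 2 = c.
Latitude subsquare q = 16; +1 → 17 = r.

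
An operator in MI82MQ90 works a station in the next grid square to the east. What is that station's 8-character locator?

MI82nq00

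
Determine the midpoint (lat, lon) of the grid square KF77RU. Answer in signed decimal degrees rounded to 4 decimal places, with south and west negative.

-32.1458, 35.4583

Field K=10, F=5: +10·20° lon, +5·10° lat → SW at lon 20°, lat -40°.
Square 7, 7: +7·2° lon, +7·1° lat → SW at lon 34°, lat -33°.
Subsquare r=17, u=20: +17·0.0833333° lon, +20·0.0416667° lat → SW at lon 35.4167°, lat -32.1667°.
Cell spans 0.0833333° lon × 0.0416667° lat. Centre is SW corner plus half of each.
latitude -32.1458, longitude 35.4583.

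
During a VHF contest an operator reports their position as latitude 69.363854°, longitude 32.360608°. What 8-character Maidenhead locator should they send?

KP69ei37

Offset from 180°W / 90°S: lon 212.36061°, lat 159.36385°.
Field: 212.36061/20 → 10 → K, 159.36385/10 → 15 → P; chars KP.
Square: 12.36061/2 → 6, 9.36385/1 → 9; chars 69.
Subsquare: 0.36061/0.0833333 → 4 → e, 0.36385/0.0416667 → 8 → i; chars ei.
Extended square: 0.02727/0.00833333 → 3, 0.03052/0.00416667 → 7; chars 37.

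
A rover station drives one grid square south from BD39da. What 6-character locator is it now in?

BD38dx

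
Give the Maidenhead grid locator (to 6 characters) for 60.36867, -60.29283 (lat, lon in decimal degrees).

Offset from 180°W / 90°S: lon 119.7072°, lat 150.3687°.
Field: 119.7072/20 → 5 → F, 150.3687/10 → 15 → P; chars FP.
Square: 19.7072/2 → 9, 0.3687/1 → 0; chars 90.
Subsquare: 1.7072/0.0833333 → 20 → u, 0.3687/0.0416667 → 8 → i; chars ui.

FP90ui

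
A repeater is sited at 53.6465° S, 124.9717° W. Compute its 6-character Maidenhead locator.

Add 180° to longitude and 90° to latitude: 55.0283, 36.3535.
Field: 55.0283/20 → 2 → C, 36.3535/10 → 3 → D; chars CD.
Square: 15.0283/2 → 7, 6.3535/1 → 6; chars 76.
Subsquare: 1.0283/0.0833333 → 12 → m, 0.3535/0.0416667 → 8 → i; chars mi.

CD76mi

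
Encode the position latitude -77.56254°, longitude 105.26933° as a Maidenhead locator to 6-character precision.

OB22pk

Add 180° to longitude and 90° to latitude: 285.2693, 12.4375.
Field: lon ⌊285.2693/20⌋ = 14 → O; lat ⌊12.4375/10⌋ = 1 → B.
Square: lon ⌊5.2693/2⌋ = 2; lat ⌊2.4375/1⌋ = 2.
Subsquare: lon ⌊1.2693/0.0833333⌋ = 15 → p; lat ⌊0.4375/0.0416667⌋ = 10 → k.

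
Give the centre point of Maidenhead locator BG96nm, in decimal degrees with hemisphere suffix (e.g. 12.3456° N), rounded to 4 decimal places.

23.4792° S, 140.8750° W

Field B=1, G=6: +1·20° lon, +6·10° lat → SW at lon -160°, lat -30°.
Square 9, 6: +9·2° lon, +6·1° lat → SW at lon -142°, lat -24°.
Subsquare n=13, m=12: +13·0.0833333° lon, +12·0.0416667° lat → SW at lon -140.917°, lat -23.5°.
Cell spans 0.0833333° lon × 0.0416667° lat. Centre is SW corner plus half of each.
latitude 23.4792° S, longitude 140.8750° W.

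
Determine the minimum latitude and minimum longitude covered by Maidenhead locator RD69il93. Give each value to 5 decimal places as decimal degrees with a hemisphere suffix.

50.52917° S, 172.74167° E

Field R=17, D=3: +17·20° lon, +3·10° lat → SW at lon 160°, lat -60°.
Square 6, 9: +6·2° lon, +9·1° lat → SW at lon 172°, lat -51°.
Subsquare i=8, l=11: +8·0.0833333° lon, +11·0.0416667° lat → SW at lon 172.667°, lat -50.5417°.
Extended square 9, 3: +9·0.00833333° lon, +3·0.00416667° lat → SW at lon 172.742°, lat -50.5292°.
latitude 50.52917° S, longitude 172.74167° E.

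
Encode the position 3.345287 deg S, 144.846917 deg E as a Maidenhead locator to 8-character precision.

QI26kp17

Shift to the Maidenhead origin (180°W, 90°S): lon 324.84692, lat 86.65471.
Field (20°×10°, letters A–R): 324.84692/20 → 16 → Q, 86.65471/10 → 8 → I; chars QI.
Square (2°×1°, digits 0–9): 4.84692/2 → 2, 6.65471/1 → 6; chars 26.
Subsquare (5′×2.5′, letters a–x): 0.84692/0.0833333 → 10 → k, 0.65471/0.0416667 → 15 → p; chars kp.
Extended square (30″×15″, digits 0–9): 0.01358/0.00833333 → 1, 0.02971/0.00416667 → 7; chars 17.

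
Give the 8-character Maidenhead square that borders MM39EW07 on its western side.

MM39dw97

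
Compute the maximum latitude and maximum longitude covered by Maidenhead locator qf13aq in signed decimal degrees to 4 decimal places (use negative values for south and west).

Field Q=16, F=5: +16·20° lon, +5·10° lat → SW at lon 140°, lat -40°.
Square 1, 3: +1·2° lon, +3·1° lat → SW at lon 142°, lat -37°.
Subsquare a=0, q=16: +0·0.0833333° lon, +16·0.0416667° lat → SW at lon 142°, lat -36.3333°.
Cell spans 0.0833333° lon × 0.0416667° lat. NE corner is SW corner plus one full cell.
latitude -36.2917, longitude 142.0833.

-36.2917, 142.0833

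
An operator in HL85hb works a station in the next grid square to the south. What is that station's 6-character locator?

Latitude subsquare b = 1; −1 → 0 = a.
The longitude characters are unchanged.

HL85ha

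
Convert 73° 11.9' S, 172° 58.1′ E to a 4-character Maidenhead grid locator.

RB66

Offset from 180°W / 90°S: lon 352.97°, lat 16.80°.
Field: 352.97/20 → 17 → R, 16.80/10 → 1 → B; chars RB.
Square: 12.97/2 → 6, 6.80/1 → 6; chars 66.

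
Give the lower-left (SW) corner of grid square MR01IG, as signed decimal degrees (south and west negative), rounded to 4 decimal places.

81.2500, 60.6667

Field M=12, R=17: +12·20° lon, +17·10° lat → SW at lon 60°, lat 80°.
Square 0, 1: +0·2° lon, +1·1° lat → SW at lon 60°, lat 81°.
Subsquare i=8, g=6: +8·0.0833333° lon, +6·0.0416667° lat → SW at lon 60.6667°, lat 81.25°.
latitude 81.2500, longitude 60.6667.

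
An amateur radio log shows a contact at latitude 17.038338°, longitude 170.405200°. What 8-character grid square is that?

RK57ea89

Add 180° to longitude and 90° to latitude: 350.40520, 107.03834.
Field (20°×10°, letters A–R): 350.40520/20 → 17 → R, 107.03834/10 → 10 → K; chars RK.
Square (2°×1°, digits 0–9): 10.40520/2 → 5, 7.03834/1 → 7; chars 57.
Subsquare (5′×2.5′, letters a–x): 0.40520/0.0833333 → 4 → e, 0.03834/0.0416667 → 0 → a; chars ea.
Extended square (30″×15″, digits 0–9): 0.07187/0.00833333 → 8, 0.03834/0.00416667 → 9; chars 89.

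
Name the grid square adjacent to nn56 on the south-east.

Longitude square 5; +1 → 6.
Latitude square 6; −1 → 5.

NN65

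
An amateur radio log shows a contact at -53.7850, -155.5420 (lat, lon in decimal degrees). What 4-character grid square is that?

BD26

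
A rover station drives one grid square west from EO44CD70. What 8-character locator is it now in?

Longitude extended square 7; −1 → 6.
The latitude characters are unchanged.

EO44cd60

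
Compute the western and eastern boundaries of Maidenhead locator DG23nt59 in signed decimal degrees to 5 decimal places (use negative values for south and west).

-114.87500, -114.86667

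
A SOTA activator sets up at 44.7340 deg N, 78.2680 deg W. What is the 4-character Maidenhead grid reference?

FN04

Offset from 180°W / 90°S: lon 101.73°, lat 134.73°.
Field: lon ⌊101.73/20⌋ = 5 → F; lat ⌊134.73/10⌋ = 13 → N.
Square: lon ⌊1.73/2⌋ = 0; lat ⌊4.73/1⌋ = 4.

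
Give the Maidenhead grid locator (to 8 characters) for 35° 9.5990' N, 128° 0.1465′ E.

PM45ad08

Shift to the Maidenhead origin (180°W, 90°S): lon 308.00244, lat 125.15998.
Field: 308.00244/20 → 15 → P, 125.15998/10 → 12 → M; chars PM.
Square: 8.00244/2 → 4, 5.15998/1 → 5; chars 45.
Subsquare: 0.00244/0.0833333 → 0 → a, 0.15998/0.0416667 → 3 → d; chars ad.
Extended square: 0.00244/0.00833333 → 0, 0.03498/0.00416667 → 8; chars 08.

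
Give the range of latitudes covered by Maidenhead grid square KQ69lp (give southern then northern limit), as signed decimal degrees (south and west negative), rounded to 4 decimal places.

Field K=10, Q=16: +10·20° lon, +16·10° lat → SW at lon 20°, lat 70°.
Square 6, 9: +6·2° lon, +9·1° lat → SW at lon 32°, lat 79°.
Subsquare l=11, p=15: +11·0.0833333° lon, +15·0.0416667° lat → SW at lon 32.9167°, lat 79.625°.
Cell spans 0.0833333° lon × 0.0416667° lat.
south 79.6250, north 79.6667.

79.6250, 79.6667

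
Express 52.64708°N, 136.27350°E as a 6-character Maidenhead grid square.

Offset from 180°W / 90°S: lon 316.2735°, lat 142.6471°.
Field: 316.2735/20 → 15 → P, 142.6471/10 → 14 → O; chars PO.
Square: 16.2735/2 → 8, 2.6471/1 → 2; chars 82.
Subsquare: 0.2735/0.0833333 → 3 → d, 0.6471/0.0416667 → 15 → p; chars dp.

PO82dp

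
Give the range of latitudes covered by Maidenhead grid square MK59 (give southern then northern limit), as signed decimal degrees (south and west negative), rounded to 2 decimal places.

Field M=12, K=10: +12·20° lon, +10·10° lat → SW at lon 60°, lat 10°.
Square 5, 9: +5·2° lon, +9·1° lat → SW at lon 70°, lat 19°.
Cell spans 2° lon × 1° lat.
south 19.00, north 20.00.

19.00, 20.00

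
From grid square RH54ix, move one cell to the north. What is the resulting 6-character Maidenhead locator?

Latitude subsquare x = 23; +1 → 24, wraps to 0 = a, carry into square.
Latitude square 4; +1 → 5.
The longitude characters are unchanged.

RH55ia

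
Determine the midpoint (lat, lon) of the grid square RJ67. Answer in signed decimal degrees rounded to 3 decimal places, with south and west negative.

7.500, 173.000

Field R=17, J=9: +17·20° lon, +9·10° lat → SW at lon 160°, lat 0°.
Square 6, 7: +6·2° lon, +7·1° lat → SW at lon 172°, lat 7°.
Cell spans 2° lon × 1° lat. Centre is SW corner plus half of each.
latitude 7.500, longitude 173.000.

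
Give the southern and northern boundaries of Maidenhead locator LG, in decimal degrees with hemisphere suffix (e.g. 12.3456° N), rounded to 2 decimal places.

Field L=11, G=6: +11·20° lon, +6·10° lat → SW at lon 40°, lat -30°.
Cell spans 20° lon × 10° lat.
south 30.00° S, north 20.00° S.

30.00° S, 20.00° S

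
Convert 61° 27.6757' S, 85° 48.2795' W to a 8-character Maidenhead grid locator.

Offset from 180°W / 90°S: lon 94.19534°, lat 28.53874°.
Field (20°×10°, letters A–R): lon ⌊94.19534/20⌋ = 4 → E; lat ⌊28.53874/10⌋ = 2 → C.
Square (2°×1°, digits 0–9): lon ⌊14.19534/2⌋ = 7; lat ⌊8.53874/1⌋ = 8.
Subsquare (5′×2.5′, letters a–x): lon ⌊0.19534/0.0833333⌋ = 2 → c; lat ⌊0.53874/0.0416667⌋ = 12 → m.
Extended square (30″×15″, digits 0–9): lon ⌊0.02867/0.00833333⌋ = 3; lat ⌊0.03874/0.00416667⌋ = 9.

EC78cm39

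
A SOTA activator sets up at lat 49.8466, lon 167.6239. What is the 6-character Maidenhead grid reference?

Shift to the Maidenhead origin (180°W, 90°S): lon 347.6239, lat 139.8466.
Field: lon ⌊347.6239/20⌋ = 17 → R; lat ⌊139.8466/10⌋ = 13 → N.
Square: lon ⌊7.6239/2⌋ = 3; lat ⌊9.8466/1⌋ = 9.
Subsquare: lon ⌊1.6239/0.0833333⌋ = 19 → t; lat ⌊0.8466/0.0416667⌋ = 20 → u.

RN39tu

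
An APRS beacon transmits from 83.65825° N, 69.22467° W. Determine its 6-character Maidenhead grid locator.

FR53jp

Offset from 180°W / 90°S: lon 110.7753°, lat 173.6583°.
Field: lon ⌊110.7753/20⌋ = 5 → F; lat ⌊173.6583/10⌋ = 17 → R.
Square: lon ⌊10.7753/2⌋ = 5; lat ⌊3.6583/1⌋ = 3.
Subsquare: lon ⌊0.7753/0.0833333⌋ = 9 → j; lat ⌊0.6583/0.0416667⌋ = 15 → p.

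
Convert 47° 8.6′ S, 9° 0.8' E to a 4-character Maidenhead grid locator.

Offset from 180°W / 90°S: lon 189.01°, lat 42.86°.
Field: 189.01/20 → 9 → J, 42.86/10 → 4 → E; chars JE.
Square: 9.01/2 → 4, 2.86/1 → 2; chars 42.

JE42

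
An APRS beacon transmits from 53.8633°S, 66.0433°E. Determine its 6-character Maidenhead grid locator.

MD36ad

Shift to the Maidenhead origin (180°W, 90°S): lon 246.0433, lat 36.1367.
Field (20°×10°, letters A–R): 246.0433/20 → 12 → M, 36.1367/10 → 3 → D; chars MD.
Square (2°×1°, digits 0–9): 6.0433/2 → 3, 6.1367/1 → 6; chars 36.
Subsquare (5′×2.5′, letters a–x): 0.0433/0.0833333 → 0 → a, 0.1367/0.0416667 → 3 → d; chars ad.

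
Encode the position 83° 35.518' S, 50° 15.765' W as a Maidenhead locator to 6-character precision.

GA46uj

Shift to the Maidenhead origin (180°W, 90°S): lon 129.7373, lat 6.4080.
Field: 129.7373/20 → 6 → G, 6.4080/10 → 0 → A; chars GA.
Square: 9.7373/2 → 4, 6.4080/1 → 6; chars 46.
Subsquare: 1.7373/0.0833333 → 20 → u, 0.4080/0.0416667 → 9 → j; chars uj.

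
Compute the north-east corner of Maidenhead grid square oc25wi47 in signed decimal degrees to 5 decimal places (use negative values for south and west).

-64.63333, 105.87500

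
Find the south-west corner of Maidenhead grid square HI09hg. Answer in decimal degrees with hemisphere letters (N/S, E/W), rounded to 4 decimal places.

0.7500° S, 39.4167° W

Field H=7, I=8: +7·20° lon, +8·10° lat → SW at lon -40°, lat -10°.
Square 0, 9: +0·2° lon, +9·1° lat → SW at lon -40°, lat -1°.
Subsquare h=7, g=6: +7·0.0833333° lon, +6·0.0416667° lat → SW at lon -39.4167°, lat -0.75°.
latitude 0.7500° S, longitude 39.4167° W.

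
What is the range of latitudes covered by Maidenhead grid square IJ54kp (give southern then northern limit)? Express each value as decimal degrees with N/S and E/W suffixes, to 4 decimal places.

4.6250° N, 4.6667° N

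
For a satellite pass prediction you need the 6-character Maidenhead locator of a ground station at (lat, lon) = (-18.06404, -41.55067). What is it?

GH91fw

Offset from 180°W / 90°S: lon 138.4493°, lat 71.9360°.
Field: 138.4493/20 → 6 → G, 71.9360/10 → 7 → H; chars GH.
Square: 18.4493/2 → 9, 1.9360/1 → 1; chars 91.
Subsquare: 0.4493/0.0833333 → 5 → f, 0.9360/0.0416667 → 22 → w; chars fw.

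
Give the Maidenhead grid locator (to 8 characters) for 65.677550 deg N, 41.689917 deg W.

GP95dq72

Offset from 180°W / 90°S: lon 138.31008°, lat 155.67755°.
Field: lon ⌊138.31008/20⌋ = 6 → G; lat ⌊155.67755/10⌋ = 15 → P.
Square: lon ⌊18.31008/2⌋ = 9; lat ⌊5.67755/1⌋ = 5.
Subsquare: lon ⌊0.31008/0.0833333⌋ = 3 → d; lat ⌊0.67755/0.0416667⌋ = 16 → q.
Extended square: lon ⌊0.06008/0.00833333⌋ = 7; lat ⌊0.01088/0.00416667⌋ = 2.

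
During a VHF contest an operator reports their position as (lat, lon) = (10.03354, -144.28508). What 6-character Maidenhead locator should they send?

Shift to the Maidenhead origin (180°W, 90°S): lon 35.7149, lat 100.0335.
Field: lon ⌊35.7149/20⌋ = 1 → B; lat ⌊100.0335/10⌋ = 10 → K.
Square: lon ⌊15.7149/2⌋ = 7; lat ⌊0.0335/1⌋ = 0.
Subsquare: lon ⌊1.7149/0.0833333⌋ = 20 → u; lat ⌊0.0335/0.0416667⌋ = 0 → a.

BK70ua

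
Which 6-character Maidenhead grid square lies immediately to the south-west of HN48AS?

Longitude subsquare a = 0; −1 → -1, wraps to 23 = x, carry into square.
Longitude square 4; −1 → 3.
Latitude subsquare s = 18; −1 → 17 = r.

HN38xr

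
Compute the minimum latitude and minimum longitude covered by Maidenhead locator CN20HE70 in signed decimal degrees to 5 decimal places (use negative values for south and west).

Field C=2, N=13: +2·20° lon, +13·10° lat → SW at lon -140°, lat 40°.
Square 2, 0: +2·2° lon, +0·1° lat → SW at lon -136°, lat 40°.
Subsquare h=7, e=4: +7·0.0833333° lon, +4·0.0416667° lat → SW at lon -135.417°, lat 40.1667°.
Extended square 7, 0: +7·0.00833333° lon, +0·0.00416667° lat → SW at lon -135.358°, lat 40.1667°.
latitude 40.16667, longitude -135.35833.

40.16667, -135.35833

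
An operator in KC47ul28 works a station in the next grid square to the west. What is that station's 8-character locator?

KC47ul18

Longitude extended square 2; −1 → 1.
The latitude characters are unchanged.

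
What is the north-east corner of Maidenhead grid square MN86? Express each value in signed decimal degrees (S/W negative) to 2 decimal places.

Field M=12, N=13: +12·20° lon, +13·10° lat → SW at lon 60°, lat 40°.
Square 8, 6: +8·2° lon, +6·1° lat → SW at lon 76°, lat 46°.
Cell spans 2° lon × 1° lat. NE corner is SW corner plus one full cell.
latitude 47.00, longitude 78.00.

47.00, 78.00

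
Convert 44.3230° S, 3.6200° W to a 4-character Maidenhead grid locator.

Add 180° to longitude and 90° to latitude: 176.38, 45.68.
Field: 176.38/20 → 8 → I, 45.68/10 → 4 → E; chars IE.
Square: 16.38/2 → 8, 5.68/1 → 5; chars 85.

IE85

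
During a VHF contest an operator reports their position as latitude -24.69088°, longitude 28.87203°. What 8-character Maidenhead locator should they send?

KG45kh44

Offset from 180°W / 90°S: lon 208.87203°, lat 65.30912°.
Field (20°×10°, letters A–R): 208.87203/20 → 10 → K, 65.30912/10 → 6 → G; chars KG.
Square (2°×1°, digits 0–9): 8.87203/2 → 4, 5.30912/1 → 5; chars 45.
Subsquare (5′×2.5′, letters a–x): 0.87203/0.0833333 → 10 → k, 0.30912/0.0416667 → 7 → h; chars kh.
Extended square (30″×15″, digits 0–9): 0.03870/0.00833333 → 4, 0.01745/0.00416667 → 4; chars 44.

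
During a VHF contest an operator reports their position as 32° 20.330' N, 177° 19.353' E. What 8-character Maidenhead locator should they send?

Shift to the Maidenhead origin (180°W, 90°S): lon 357.32255, lat 122.33883.
Field: lon ⌊357.32255/20⌋ = 17 → R; lat ⌊122.33883/10⌋ = 12 → M.
Square: lon ⌊17.32255/2⌋ = 8; lat ⌊2.33883/1⌋ = 2.
Subsquare: lon ⌊1.32255/0.0833333⌋ = 15 → p; lat ⌊0.33883/0.0416667⌋ = 8 → i.
Extended square: lon ⌊0.07255/0.00833333⌋ = 8; lat ⌊0.00550/0.00416667⌋ = 1.

RM82pi81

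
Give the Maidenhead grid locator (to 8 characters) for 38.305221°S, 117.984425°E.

Shift to the Maidenhead origin (180°W, 90°S): lon 297.98442, lat 51.69478.
Field (20°×10°, letters A–R): 297.98442/20 → 14 → O, 51.69478/10 → 5 → F; chars OF.
Square (2°×1°, digits 0–9): 17.98442/2 → 8, 1.69478/1 → 1; chars 81.
Subsquare (5′×2.5′, letters a–x): 1.98442/0.0833333 → 23 → x, 0.69478/0.0416667 → 16 → q; chars xq.
Extended square (30″×15″, digits 0–9): 0.06776/0.00833333 → 8, 0.02811/0.00416667 → 6; chars 86.

OF81xq86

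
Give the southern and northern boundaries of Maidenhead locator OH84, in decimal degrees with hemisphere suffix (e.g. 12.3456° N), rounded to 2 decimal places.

16.00° S, 15.00° S

Field O=14, H=7: +14·20° lon, +7·10° lat → SW at lon 100°, lat -20°.
Square 8, 4: +8·2° lon, +4·1° lat → SW at lon 116°, lat -16°.
Cell spans 2° lon × 1° lat.
south 16.00° S, north 15.00° S.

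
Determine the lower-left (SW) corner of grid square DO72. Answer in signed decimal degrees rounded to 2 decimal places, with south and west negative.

52.00, -106.00

Field D=3, O=14: +3·20° lon, +14·10° lat → SW at lon -120°, lat 50°.
Square 7, 2: +7·2° lon, +2·1° lat → SW at lon -106°, lat 52°.
latitude 52.00, longitude -106.00.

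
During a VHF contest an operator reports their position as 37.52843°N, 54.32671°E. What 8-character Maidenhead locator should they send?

LM77dm96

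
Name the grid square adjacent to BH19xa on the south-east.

BH28ax

Longitude subsquare x = 23; +1 → 24, wraps to 0 = a, carry into square.
Longitude square 1; +1 → 2.
Latitude subsquare a = 0; −1 → -1, wraps to 23 = x, carry into square.
Latitude square 9; −1 → 8.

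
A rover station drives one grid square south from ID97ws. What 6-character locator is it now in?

Latitude subsquare s = 18; −1 → 17 = r.
The longitude characters are unchanged.

ID97wr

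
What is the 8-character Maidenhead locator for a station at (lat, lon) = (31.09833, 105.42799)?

Add 180° to longitude and 90° to latitude: 285.42799, 121.09833.
Field: 285.42799/20 → 14 → O, 121.09833/10 → 12 → M; chars OM.
Square: 5.42799/2 → 2, 1.09833/1 → 1; chars 21.
Subsquare: 1.42799/0.0833333 → 17 → r, 0.09833/0.0416667 → 2 → c; chars rc.
Extended square: 0.01132/0.00833333 → 1, 0.01500/0.00416667 → 3; chars 13.

OM21rc13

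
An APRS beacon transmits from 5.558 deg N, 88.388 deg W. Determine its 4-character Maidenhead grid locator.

EJ55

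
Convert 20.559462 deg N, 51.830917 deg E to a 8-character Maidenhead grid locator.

LL50vn94

Shift to the Maidenhead origin (180°W, 90°S): lon 231.83092, lat 110.55946.
Field (20°×10°, letters A–R): 231.83092/20 → 11 → L, 110.55946/10 → 11 → L; chars LL.
Square (2°×1°, digits 0–9): 11.83092/2 → 5, 0.55946/1 → 0; chars 50.
Subsquare (5′×2.5′, letters a–x): 1.83092/0.0833333 → 21 → v, 0.55946/0.0416667 → 13 → n; chars vn.
Extended square (30″×15″, digits 0–9): 0.08092/0.00833333 → 9, 0.01780/0.00416667 → 4; chars 94.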